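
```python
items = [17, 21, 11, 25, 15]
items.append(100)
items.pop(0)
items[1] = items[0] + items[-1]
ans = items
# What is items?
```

Trace (tracking items):
items = [17, 21, 11, 25, 15]  # -> items = [17, 21, 11, 25, 15]
items.append(100)  # -> items = [17, 21, 11, 25, 15, 100]
items.pop(0)  # -> items = [21, 11, 25, 15, 100]
items[1] = items[0] + items[-1]  # -> items = [21, 121, 25, 15, 100]
ans = items  # -> ans = [21, 121, 25, 15, 100]

Answer: [21, 121, 25, 15, 100]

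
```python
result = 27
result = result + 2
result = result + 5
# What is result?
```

Answer: 34

Derivation:
Trace (tracking result):
result = 27  # -> result = 27
result = result + 2  # -> result = 29
result = result + 5  # -> result = 34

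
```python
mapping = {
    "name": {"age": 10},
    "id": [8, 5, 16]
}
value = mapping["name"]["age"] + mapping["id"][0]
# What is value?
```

Answer: 18

Derivation:
Trace (tracking value):
mapping = {'name': {'age': 10}, 'id': [8, 5, 16]}  # -> mapping = {'name': {'age': 10}, 'id': [8, 5, 16]}
value = mapping['name']['age'] + mapping['id'][0]  # -> value = 18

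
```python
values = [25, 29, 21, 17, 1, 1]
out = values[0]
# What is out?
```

Answer: 25

Derivation:
Trace (tracking out):
values = [25, 29, 21, 17, 1, 1]  # -> values = [25, 29, 21, 17, 1, 1]
out = values[0]  # -> out = 25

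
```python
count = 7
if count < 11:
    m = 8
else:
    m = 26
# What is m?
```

Trace (tracking m):
count = 7  # -> count = 7
if count < 11:  # condition is True
    m = 8  # -> m = 8

Answer: 8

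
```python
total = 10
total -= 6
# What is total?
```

Answer: 4

Derivation:
Trace (tracking total):
total = 10  # -> total = 10
total -= 6  # -> total = 4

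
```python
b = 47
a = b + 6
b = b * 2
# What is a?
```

Trace (tracking a):
b = 47  # -> b = 47
a = b + 6  # -> a = 53
b = b * 2  # -> b = 94

Answer: 53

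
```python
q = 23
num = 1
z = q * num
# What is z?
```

Trace (tracking z):
q = 23  # -> q = 23
num = 1  # -> num = 1
z = q * num  # -> z = 23

Answer: 23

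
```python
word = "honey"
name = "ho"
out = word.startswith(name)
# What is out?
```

Trace (tracking out):
word = 'honey'  # -> word = 'honey'
name = 'ho'  # -> name = 'ho'
out = word.startswith(name)  # -> out = True

Answer: True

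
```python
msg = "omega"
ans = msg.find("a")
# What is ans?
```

Answer: 4

Derivation:
Trace (tracking ans):
msg = 'omega'  # -> msg = 'omega'
ans = msg.find('a')  # -> ans = 4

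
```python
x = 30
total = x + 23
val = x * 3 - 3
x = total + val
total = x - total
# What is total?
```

Answer: 87

Derivation:
Trace (tracking total):
x = 30  # -> x = 30
total = x + 23  # -> total = 53
val = x * 3 - 3  # -> val = 87
x = total + val  # -> x = 140
total = x - total  # -> total = 87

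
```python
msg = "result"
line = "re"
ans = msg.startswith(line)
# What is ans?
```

Trace (tracking ans):
msg = 'result'  # -> msg = 'result'
line = 're'  # -> line = 're'
ans = msg.startswith(line)  # -> ans = True

Answer: True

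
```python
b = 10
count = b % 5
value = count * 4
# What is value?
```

Trace (tracking value):
b = 10  # -> b = 10
count = b % 5  # -> count = 0
value = count * 4  # -> value = 0

Answer: 0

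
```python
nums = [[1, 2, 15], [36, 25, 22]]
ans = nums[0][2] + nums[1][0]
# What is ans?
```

Trace (tracking ans):
nums = [[1, 2, 15], [36, 25, 22]]  # -> nums = [[1, 2, 15], [36, 25, 22]]
ans = nums[0][2] + nums[1][0]  # -> ans = 51

Answer: 51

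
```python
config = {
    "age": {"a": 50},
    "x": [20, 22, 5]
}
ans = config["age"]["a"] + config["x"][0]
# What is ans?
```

Trace (tracking ans):
config = {'age': {'a': 50}, 'x': [20, 22, 5]}  # -> config = {'age': {'a': 50}, 'x': [20, 22, 5]}
ans = config['age']['a'] + config['x'][0]  # -> ans = 70

Answer: 70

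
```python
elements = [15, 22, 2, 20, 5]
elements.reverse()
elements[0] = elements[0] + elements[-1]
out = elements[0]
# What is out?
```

Trace (tracking out):
elements = [15, 22, 2, 20, 5]  # -> elements = [15, 22, 2, 20, 5]
elements.reverse()  # -> elements = [5, 20, 2, 22, 15]
elements[0] = elements[0] + elements[-1]  # -> elements = [20, 20, 2, 22, 15]
out = elements[0]  # -> out = 20

Answer: 20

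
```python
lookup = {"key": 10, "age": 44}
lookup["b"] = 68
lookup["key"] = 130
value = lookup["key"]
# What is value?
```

Trace (tracking value):
lookup = {'key': 10, 'age': 44}  # -> lookup = {'key': 10, 'age': 44}
lookup['b'] = 68  # -> lookup = {'key': 10, 'age': 44, 'b': 68}
lookup['key'] = 130  # -> lookup = {'key': 130, 'age': 44, 'b': 68}
value = lookup['key']  # -> value = 130

Answer: 130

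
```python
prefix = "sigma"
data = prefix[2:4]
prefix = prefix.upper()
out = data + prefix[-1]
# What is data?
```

Trace (tracking data):
prefix = 'sigma'  # -> prefix = 'sigma'
data = prefix[2:4]  # -> data = 'gm'
prefix = prefix.upper()  # -> prefix = 'SIGMA'
out = data + prefix[-1]  # -> out = 'gmA'

Answer: 'gm'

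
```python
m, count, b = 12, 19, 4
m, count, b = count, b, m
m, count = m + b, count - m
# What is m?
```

Answer: 31

Derivation:
Trace (tracking m):
m, count, b = (12, 19, 4)  # -> m = 12, count = 19, b = 4
m, count, b = (count, b, m)  # -> m = 19, count = 4, b = 12
m, count = (m + b, count - m)  # -> m = 31, count = -15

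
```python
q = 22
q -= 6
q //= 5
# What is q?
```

Answer: 3

Derivation:
Trace (tracking q):
q = 22  # -> q = 22
q -= 6  # -> q = 16
q //= 5  # -> q = 3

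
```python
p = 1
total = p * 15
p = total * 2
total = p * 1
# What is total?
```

Trace (tracking total):
p = 1  # -> p = 1
total = p * 15  # -> total = 15
p = total * 2  # -> p = 30
total = p * 1  # -> total = 30

Answer: 30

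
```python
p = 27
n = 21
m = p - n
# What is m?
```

Answer: 6

Derivation:
Trace (tracking m):
p = 27  # -> p = 27
n = 21  # -> n = 21
m = p - n  # -> m = 6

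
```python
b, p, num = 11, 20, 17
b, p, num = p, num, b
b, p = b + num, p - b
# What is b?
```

Answer: 31

Derivation:
Trace (tracking b):
b, p, num = (11, 20, 17)  # -> b = 11, p = 20, num = 17
b, p, num = (p, num, b)  # -> b = 20, p = 17, num = 11
b, p = (b + num, p - b)  # -> b = 31, p = -3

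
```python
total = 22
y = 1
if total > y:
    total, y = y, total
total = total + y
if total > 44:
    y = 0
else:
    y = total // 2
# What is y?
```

Trace (tracking y):
total = 22  # -> total = 22
y = 1  # -> y = 1
if total > y:  # condition is True
    total, y = (y, total)  # -> total = 1, y = 22
total = total + y  # -> total = 23
if total > 44:  # condition is False
else:
    y = total // 2  # -> y = 11

Answer: 11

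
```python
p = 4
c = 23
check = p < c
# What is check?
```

Answer: True

Derivation:
Trace (tracking check):
p = 4  # -> p = 4
c = 23  # -> c = 23
check = p < c  # -> check = True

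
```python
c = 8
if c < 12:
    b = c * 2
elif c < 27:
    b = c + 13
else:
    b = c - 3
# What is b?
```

Trace (tracking b):
c = 8  # -> c = 8
if c < 12:  # condition is True
    b = c * 2  # -> b = 16

Answer: 16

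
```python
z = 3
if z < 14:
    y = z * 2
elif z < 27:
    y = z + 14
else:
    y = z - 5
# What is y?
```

Answer: 6

Derivation:
Trace (tracking y):
z = 3  # -> z = 3
if z < 14:  # condition is True
    y = z * 2  # -> y = 6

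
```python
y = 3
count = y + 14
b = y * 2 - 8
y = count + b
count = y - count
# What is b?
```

Trace (tracking b):
y = 3  # -> y = 3
count = y + 14  # -> count = 17
b = y * 2 - 8  # -> b = -2
y = count + b  # -> y = 15
count = y - count  # -> count = -2

Answer: -2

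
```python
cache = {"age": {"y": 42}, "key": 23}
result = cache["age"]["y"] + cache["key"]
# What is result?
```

Trace (tracking result):
cache = {'age': {'y': 42}, 'key': 23}  # -> cache = {'age': {'y': 42}, 'key': 23}
result = cache['age']['y'] + cache['key']  # -> result = 65

Answer: 65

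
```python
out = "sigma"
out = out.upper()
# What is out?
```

Answer: 'SIGMA'

Derivation:
Trace (tracking out):
out = 'sigma'  # -> out = 'sigma'
out = out.upper()  # -> out = 'SIGMA'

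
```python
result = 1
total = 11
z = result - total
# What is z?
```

Trace (tracking z):
result = 1  # -> result = 1
total = 11  # -> total = 11
z = result - total  # -> z = -10

Answer: -10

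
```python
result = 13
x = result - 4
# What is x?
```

Answer: 9

Derivation:
Trace (tracking x):
result = 13  # -> result = 13
x = result - 4  # -> x = 9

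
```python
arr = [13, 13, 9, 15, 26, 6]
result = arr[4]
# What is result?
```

Trace (tracking result):
arr = [13, 13, 9, 15, 26, 6]  # -> arr = [13, 13, 9, 15, 26, 6]
result = arr[4]  # -> result = 26

Answer: 26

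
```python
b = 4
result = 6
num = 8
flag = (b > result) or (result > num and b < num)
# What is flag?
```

Trace (tracking flag):
b = 4  # -> b = 4
result = 6  # -> result = 6
num = 8  # -> num = 8
flag = b > result or (result > num and b < num)  # -> flag = False

Answer: False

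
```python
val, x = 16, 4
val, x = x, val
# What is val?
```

Answer: 4

Derivation:
Trace (tracking val):
val, x = (16, 4)  # -> val = 16, x = 4
val, x = (x, val)  # -> val = 4, x = 16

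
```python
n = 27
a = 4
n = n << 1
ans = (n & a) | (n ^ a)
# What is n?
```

Answer: 54

Derivation:
Trace (tracking n):
n = 27  # -> n = 27
a = 4  # -> a = 4
n = n << 1  # -> n = 54
ans = n & a | n ^ a  # -> ans = 54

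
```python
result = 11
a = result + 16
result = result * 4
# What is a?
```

Trace (tracking a):
result = 11  # -> result = 11
a = result + 16  # -> a = 27
result = result * 4  # -> result = 44

Answer: 27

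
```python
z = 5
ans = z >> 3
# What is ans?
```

Trace (tracking ans):
z = 5  # -> z = 5
ans = z >> 3  # -> ans = 0

Answer: 0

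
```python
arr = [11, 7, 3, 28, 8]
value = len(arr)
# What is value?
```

Trace (tracking value):
arr = [11, 7, 3, 28, 8]  # -> arr = [11, 7, 3, 28, 8]
value = len(arr)  # -> value = 5

Answer: 5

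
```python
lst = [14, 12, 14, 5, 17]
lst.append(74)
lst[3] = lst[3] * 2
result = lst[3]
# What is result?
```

Answer: 10

Derivation:
Trace (tracking result):
lst = [14, 12, 14, 5, 17]  # -> lst = [14, 12, 14, 5, 17]
lst.append(74)  # -> lst = [14, 12, 14, 5, 17, 74]
lst[3] = lst[3] * 2  # -> lst = [14, 12, 14, 10, 17, 74]
result = lst[3]  # -> result = 10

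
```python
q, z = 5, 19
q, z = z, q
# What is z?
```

Answer: 5

Derivation:
Trace (tracking z):
q, z = (5, 19)  # -> q = 5, z = 19
q, z = (z, q)  # -> q = 19, z = 5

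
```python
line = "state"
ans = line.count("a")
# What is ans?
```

Answer: 1

Derivation:
Trace (tracking ans):
line = 'state'  # -> line = 'state'
ans = line.count('a')  # -> ans = 1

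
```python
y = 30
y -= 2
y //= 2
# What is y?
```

Trace (tracking y):
y = 30  # -> y = 30
y -= 2  # -> y = 28
y //= 2  # -> y = 14

Answer: 14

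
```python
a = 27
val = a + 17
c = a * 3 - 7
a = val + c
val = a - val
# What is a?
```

Trace (tracking a):
a = 27  # -> a = 27
val = a + 17  # -> val = 44
c = a * 3 - 7  # -> c = 74
a = val + c  # -> a = 118
val = a - val  # -> val = 74

Answer: 118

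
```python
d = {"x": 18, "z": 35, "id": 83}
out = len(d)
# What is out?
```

Trace (tracking out):
d = {'x': 18, 'z': 35, 'id': 83}  # -> d = {'x': 18, 'z': 35, 'id': 83}
out = len(d)  # -> out = 3

Answer: 3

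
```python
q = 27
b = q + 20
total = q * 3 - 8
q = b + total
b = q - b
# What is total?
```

Trace (tracking total):
q = 27  # -> q = 27
b = q + 20  # -> b = 47
total = q * 3 - 8  # -> total = 73
q = b + total  # -> q = 120
b = q - b  # -> b = 73

Answer: 73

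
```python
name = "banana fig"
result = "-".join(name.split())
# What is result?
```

Answer: 'banana-fig'

Derivation:
Trace (tracking result):
name = 'banana fig'  # -> name = 'banana fig'
result = '-'.join(name.split())  # -> result = 'banana-fig'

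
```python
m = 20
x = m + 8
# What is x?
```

Trace (tracking x):
m = 20  # -> m = 20
x = m + 8  # -> x = 28

Answer: 28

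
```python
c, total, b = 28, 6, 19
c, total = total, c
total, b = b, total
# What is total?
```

Answer: 19

Derivation:
Trace (tracking total):
c, total, b = (28, 6, 19)  # -> c = 28, total = 6, b = 19
c, total = (total, c)  # -> c = 6, total = 28
total, b = (b, total)  # -> total = 19, b = 28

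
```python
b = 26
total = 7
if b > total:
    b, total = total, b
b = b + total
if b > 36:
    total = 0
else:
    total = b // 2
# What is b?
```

Trace (tracking b):
b = 26  # -> b = 26
total = 7  # -> total = 7
if b > total:  # condition is True
    b, total = (total, b)  # -> b = 7, total = 26
b = b + total  # -> b = 33
if b > 36:  # condition is False
else:
    total = b // 2  # -> total = 16

Answer: 33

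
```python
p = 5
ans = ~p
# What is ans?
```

Trace (tracking ans):
p = 5  # -> p = 5
ans = ~p  # -> ans = -6

Answer: -6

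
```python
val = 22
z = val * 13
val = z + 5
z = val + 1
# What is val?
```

Trace (tracking val):
val = 22  # -> val = 22
z = val * 13  # -> z = 286
val = z + 5  # -> val = 291
z = val + 1  # -> z = 292

Answer: 291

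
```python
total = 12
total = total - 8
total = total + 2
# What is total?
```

Answer: 6

Derivation:
Trace (tracking total):
total = 12  # -> total = 12
total = total - 8  # -> total = 4
total = total + 2  # -> total = 6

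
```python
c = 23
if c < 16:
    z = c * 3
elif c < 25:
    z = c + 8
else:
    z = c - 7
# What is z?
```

Answer: 31

Derivation:
Trace (tracking z):
c = 23  # -> c = 23
if c < 16:  # condition is False
elif c < 25:  # condition is True
    z = c + 8  # -> z = 31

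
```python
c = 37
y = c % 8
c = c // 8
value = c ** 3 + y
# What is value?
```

Answer: 69

Derivation:
Trace (tracking value):
c = 37  # -> c = 37
y = c % 8  # -> y = 5
c = c // 8  # -> c = 4
value = c ** 3 + y  # -> value = 69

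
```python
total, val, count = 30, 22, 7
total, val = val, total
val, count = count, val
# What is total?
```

Answer: 22

Derivation:
Trace (tracking total):
total, val, count = (30, 22, 7)  # -> total = 30, val = 22, count = 7
total, val = (val, total)  # -> total = 22, val = 30
val, count = (count, val)  # -> val = 7, count = 30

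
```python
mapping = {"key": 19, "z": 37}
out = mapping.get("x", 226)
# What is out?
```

Trace (tracking out):
mapping = {'key': 19, 'z': 37}  # -> mapping = {'key': 19, 'z': 37}
out = mapping.get('x', 226)  # -> out = 226

Answer: 226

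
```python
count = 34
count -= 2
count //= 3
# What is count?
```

Answer: 10

Derivation:
Trace (tracking count):
count = 34  # -> count = 34
count -= 2  # -> count = 32
count //= 3  # -> count = 10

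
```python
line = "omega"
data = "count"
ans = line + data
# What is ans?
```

Trace (tracking ans):
line = 'omega'  # -> line = 'omega'
data = 'count'  # -> data = 'count'
ans = line + data  # -> ans = 'omegacount'

Answer: 'omegacount'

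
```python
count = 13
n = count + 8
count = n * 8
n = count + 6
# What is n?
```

Answer: 174

Derivation:
Trace (tracking n):
count = 13  # -> count = 13
n = count + 8  # -> n = 21
count = n * 8  # -> count = 168
n = count + 6  # -> n = 174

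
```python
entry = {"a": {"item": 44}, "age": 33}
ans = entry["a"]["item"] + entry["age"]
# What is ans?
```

Answer: 77

Derivation:
Trace (tracking ans):
entry = {'a': {'item': 44}, 'age': 33}  # -> entry = {'a': {'item': 44}, 'age': 33}
ans = entry['a']['item'] + entry['age']  # -> ans = 77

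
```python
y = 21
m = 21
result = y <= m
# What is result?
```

Answer: True

Derivation:
Trace (tracking result):
y = 21  # -> y = 21
m = 21  # -> m = 21
result = y <= m  # -> result = True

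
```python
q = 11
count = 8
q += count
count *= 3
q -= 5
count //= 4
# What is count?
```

Trace (tracking count):
q = 11  # -> q = 11
count = 8  # -> count = 8
q += count  # -> q = 19
count *= 3  # -> count = 24
q -= 5  # -> q = 14
count //= 4  # -> count = 6

Answer: 6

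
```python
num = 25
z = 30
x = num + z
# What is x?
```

Trace (tracking x):
num = 25  # -> num = 25
z = 30  # -> z = 30
x = num + z  # -> x = 55

Answer: 55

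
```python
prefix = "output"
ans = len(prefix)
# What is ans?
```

Trace (tracking ans):
prefix = 'output'  # -> prefix = 'output'
ans = len(prefix)  # -> ans = 6

Answer: 6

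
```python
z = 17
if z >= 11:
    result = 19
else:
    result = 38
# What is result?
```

Trace (tracking result):
z = 17  # -> z = 17
if z >= 11:  # condition is True
    result = 19  # -> result = 19

Answer: 19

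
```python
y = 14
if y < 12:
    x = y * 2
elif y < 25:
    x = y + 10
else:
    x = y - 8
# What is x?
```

Trace (tracking x):
y = 14  # -> y = 14
if y < 12:  # condition is False
elif y < 25:  # condition is True
    x = y + 10  # -> x = 24

Answer: 24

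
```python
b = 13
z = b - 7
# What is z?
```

Trace (tracking z):
b = 13  # -> b = 13
z = b - 7  # -> z = 6

Answer: 6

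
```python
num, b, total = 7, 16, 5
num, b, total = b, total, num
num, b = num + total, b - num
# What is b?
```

Answer: -11

Derivation:
Trace (tracking b):
num, b, total = (7, 16, 5)  # -> num = 7, b = 16, total = 5
num, b, total = (b, total, num)  # -> num = 16, b = 5, total = 7
num, b = (num + total, b - num)  # -> num = 23, b = -11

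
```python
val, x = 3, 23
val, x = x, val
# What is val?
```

Trace (tracking val):
val, x = (3, 23)  # -> val = 3, x = 23
val, x = (x, val)  # -> val = 23, x = 3

Answer: 23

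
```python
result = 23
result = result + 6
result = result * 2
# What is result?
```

Answer: 58

Derivation:
Trace (tracking result):
result = 23  # -> result = 23
result = result + 6  # -> result = 29
result = result * 2  # -> result = 58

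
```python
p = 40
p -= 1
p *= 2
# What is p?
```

Answer: 78

Derivation:
Trace (tracking p):
p = 40  # -> p = 40
p -= 1  # -> p = 39
p *= 2  # -> p = 78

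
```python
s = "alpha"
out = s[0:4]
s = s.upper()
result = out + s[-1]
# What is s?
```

Answer: 'ALPHA'

Derivation:
Trace (tracking s):
s = 'alpha'  # -> s = 'alpha'
out = s[0:4]  # -> out = 'alph'
s = s.upper()  # -> s = 'ALPHA'
result = out + s[-1]  # -> result = 'alphA'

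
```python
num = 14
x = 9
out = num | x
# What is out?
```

Answer: 15

Derivation:
Trace (tracking out):
num = 14  # -> num = 14
x = 9  # -> x = 9
out = num | x  # -> out = 15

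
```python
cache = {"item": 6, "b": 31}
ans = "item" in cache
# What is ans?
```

Trace (tracking ans):
cache = {'item': 6, 'b': 31}  # -> cache = {'item': 6, 'b': 31}
ans = 'item' in cache  # -> ans = True

Answer: True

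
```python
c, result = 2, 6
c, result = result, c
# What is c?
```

Answer: 6

Derivation:
Trace (tracking c):
c, result = (2, 6)  # -> c = 2, result = 6
c, result = (result, c)  # -> c = 6, result = 2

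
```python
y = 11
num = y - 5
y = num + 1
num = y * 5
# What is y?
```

Answer: 7

Derivation:
Trace (tracking y):
y = 11  # -> y = 11
num = y - 5  # -> num = 6
y = num + 1  # -> y = 7
num = y * 5  # -> num = 35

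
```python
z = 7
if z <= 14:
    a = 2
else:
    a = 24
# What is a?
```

Trace (tracking a):
z = 7  # -> z = 7
if z <= 14:  # condition is True
    a = 2  # -> a = 2

Answer: 2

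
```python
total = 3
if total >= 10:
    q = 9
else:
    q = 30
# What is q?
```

Answer: 30

Derivation:
Trace (tracking q):
total = 3  # -> total = 3
if total >= 10:  # condition is False
else:
    q = 30  # -> q = 30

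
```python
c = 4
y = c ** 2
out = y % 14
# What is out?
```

Answer: 2

Derivation:
Trace (tracking out):
c = 4  # -> c = 4
y = c ** 2  # -> y = 16
out = y % 14  # -> out = 2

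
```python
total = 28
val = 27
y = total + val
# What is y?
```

Trace (tracking y):
total = 28  # -> total = 28
val = 27  # -> val = 27
y = total + val  # -> y = 55

Answer: 55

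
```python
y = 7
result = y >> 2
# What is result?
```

Trace (tracking result):
y = 7  # -> y = 7
result = y >> 2  # -> result = 1

Answer: 1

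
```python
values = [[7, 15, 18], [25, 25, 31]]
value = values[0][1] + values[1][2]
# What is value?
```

Trace (tracking value):
values = [[7, 15, 18], [25, 25, 31]]  # -> values = [[7, 15, 18], [25, 25, 31]]
value = values[0][1] + values[1][2]  # -> value = 46

Answer: 46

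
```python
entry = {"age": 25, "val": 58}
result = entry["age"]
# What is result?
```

Answer: 25

Derivation:
Trace (tracking result):
entry = {'age': 25, 'val': 58}  # -> entry = {'age': 25, 'val': 58}
result = entry['age']  # -> result = 25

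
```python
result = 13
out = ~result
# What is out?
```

Answer: -14

Derivation:
Trace (tracking out):
result = 13  # -> result = 13
out = ~result  # -> out = -14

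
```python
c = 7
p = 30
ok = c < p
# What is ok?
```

Answer: True

Derivation:
Trace (tracking ok):
c = 7  # -> c = 7
p = 30  # -> p = 30
ok = c < p  # -> ok = True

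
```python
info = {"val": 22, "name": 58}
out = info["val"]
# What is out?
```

Answer: 22

Derivation:
Trace (tracking out):
info = {'val': 22, 'name': 58}  # -> info = {'val': 22, 'name': 58}
out = info['val']  # -> out = 22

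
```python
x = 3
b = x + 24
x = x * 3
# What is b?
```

Answer: 27

Derivation:
Trace (tracking b):
x = 3  # -> x = 3
b = x + 24  # -> b = 27
x = x * 3  # -> x = 9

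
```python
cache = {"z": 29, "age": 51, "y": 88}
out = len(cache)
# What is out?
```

Answer: 3

Derivation:
Trace (tracking out):
cache = {'z': 29, 'age': 51, 'y': 88}  # -> cache = {'z': 29, 'age': 51, 'y': 88}
out = len(cache)  # -> out = 3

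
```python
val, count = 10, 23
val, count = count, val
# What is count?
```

Answer: 10

Derivation:
Trace (tracking count):
val, count = (10, 23)  # -> val = 10, count = 23
val, count = (count, val)  # -> val = 23, count = 10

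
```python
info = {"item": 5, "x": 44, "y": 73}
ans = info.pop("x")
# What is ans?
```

Answer: 44

Derivation:
Trace (tracking ans):
info = {'item': 5, 'x': 44, 'y': 73}  # -> info = {'item': 5, 'x': 44, 'y': 73}
ans = info.pop('x')  # -> ans = 44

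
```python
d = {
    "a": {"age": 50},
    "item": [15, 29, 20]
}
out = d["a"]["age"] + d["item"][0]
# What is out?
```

Answer: 65

Derivation:
Trace (tracking out):
d = {'a': {'age': 50}, 'item': [15, 29, 20]}  # -> d = {'a': {'age': 50}, 'item': [15, 29, 20]}
out = d['a']['age'] + d['item'][0]  # -> out = 65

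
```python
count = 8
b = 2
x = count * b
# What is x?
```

Trace (tracking x):
count = 8  # -> count = 8
b = 2  # -> b = 2
x = count * b  # -> x = 16

Answer: 16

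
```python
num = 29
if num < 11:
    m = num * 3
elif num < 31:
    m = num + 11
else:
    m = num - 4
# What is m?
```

Answer: 40

Derivation:
Trace (tracking m):
num = 29  # -> num = 29
if num < 11:  # condition is False
elif num < 31:  # condition is True
    m = num + 11  # -> m = 40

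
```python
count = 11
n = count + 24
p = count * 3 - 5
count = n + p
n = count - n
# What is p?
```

Answer: 28

Derivation:
Trace (tracking p):
count = 11  # -> count = 11
n = count + 24  # -> n = 35
p = count * 3 - 5  # -> p = 28
count = n + p  # -> count = 63
n = count - n  # -> n = 28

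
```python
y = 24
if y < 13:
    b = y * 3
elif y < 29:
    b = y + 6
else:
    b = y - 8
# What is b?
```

Trace (tracking b):
y = 24  # -> y = 24
if y < 13:  # condition is False
elif y < 29:  # condition is True
    b = y + 6  # -> b = 30

Answer: 30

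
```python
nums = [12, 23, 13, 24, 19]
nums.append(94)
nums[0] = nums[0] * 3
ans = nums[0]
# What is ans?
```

Answer: 36

Derivation:
Trace (tracking ans):
nums = [12, 23, 13, 24, 19]  # -> nums = [12, 23, 13, 24, 19]
nums.append(94)  # -> nums = [12, 23, 13, 24, 19, 94]
nums[0] = nums[0] * 3  # -> nums = [36, 23, 13, 24, 19, 94]
ans = nums[0]  # -> ans = 36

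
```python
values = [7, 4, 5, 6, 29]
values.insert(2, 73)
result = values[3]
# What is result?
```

Trace (tracking result):
values = [7, 4, 5, 6, 29]  # -> values = [7, 4, 5, 6, 29]
values.insert(2, 73)  # -> values = [7, 4, 73, 5, 6, 29]
result = values[3]  # -> result = 5

Answer: 5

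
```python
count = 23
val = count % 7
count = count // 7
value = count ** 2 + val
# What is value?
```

Trace (tracking value):
count = 23  # -> count = 23
val = count % 7  # -> val = 2
count = count // 7  # -> count = 3
value = count ** 2 + val  # -> value = 11

Answer: 11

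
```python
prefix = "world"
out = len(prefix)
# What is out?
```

Trace (tracking out):
prefix = 'world'  # -> prefix = 'world'
out = len(prefix)  # -> out = 5

Answer: 5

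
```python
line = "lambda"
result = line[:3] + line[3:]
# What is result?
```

Trace (tracking result):
line = 'lambda'  # -> line = 'lambda'
result = line[:3] + line[3:]  # -> result = 'lambda'

Answer: 'lambda'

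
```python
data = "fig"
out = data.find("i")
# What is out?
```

Trace (tracking out):
data = 'fig'  # -> data = 'fig'
out = data.find('i')  # -> out = 1

Answer: 1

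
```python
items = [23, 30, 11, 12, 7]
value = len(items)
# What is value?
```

Trace (tracking value):
items = [23, 30, 11, 12, 7]  # -> items = [23, 30, 11, 12, 7]
value = len(items)  # -> value = 5

Answer: 5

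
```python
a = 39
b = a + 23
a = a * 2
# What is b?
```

Trace (tracking b):
a = 39  # -> a = 39
b = a + 23  # -> b = 62
a = a * 2  # -> a = 78

Answer: 62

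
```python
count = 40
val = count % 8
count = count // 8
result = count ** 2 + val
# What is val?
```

Answer: 0

Derivation:
Trace (tracking val):
count = 40  # -> count = 40
val = count % 8  # -> val = 0
count = count // 8  # -> count = 5
result = count ** 2 + val  # -> result = 25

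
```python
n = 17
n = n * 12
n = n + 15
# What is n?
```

Trace (tracking n):
n = 17  # -> n = 17
n = n * 12  # -> n = 204
n = n + 15  # -> n = 219

Answer: 219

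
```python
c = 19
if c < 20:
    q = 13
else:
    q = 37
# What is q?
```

Trace (tracking q):
c = 19  # -> c = 19
if c < 20:  # condition is True
    q = 13  # -> q = 13

Answer: 13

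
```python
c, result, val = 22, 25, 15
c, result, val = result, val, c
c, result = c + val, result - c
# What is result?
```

Answer: -10

Derivation:
Trace (tracking result):
c, result, val = (22, 25, 15)  # -> c = 22, result = 25, val = 15
c, result, val = (result, val, c)  # -> c = 25, result = 15, val = 22
c, result = (c + val, result - c)  # -> c = 47, result = -10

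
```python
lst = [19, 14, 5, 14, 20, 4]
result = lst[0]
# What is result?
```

Trace (tracking result):
lst = [19, 14, 5, 14, 20, 4]  # -> lst = [19, 14, 5, 14, 20, 4]
result = lst[0]  # -> result = 19

Answer: 19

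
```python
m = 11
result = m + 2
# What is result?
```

Trace (tracking result):
m = 11  # -> m = 11
result = m + 2  # -> result = 13

Answer: 13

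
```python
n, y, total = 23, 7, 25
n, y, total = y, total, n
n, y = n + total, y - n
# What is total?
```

Answer: 23

Derivation:
Trace (tracking total):
n, y, total = (23, 7, 25)  # -> n = 23, y = 7, total = 25
n, y, total = (y, total, n)  # -> n = 7, y = 25, total = 23
n, y = (n + total, y - n)  # -> n = 30, y = 18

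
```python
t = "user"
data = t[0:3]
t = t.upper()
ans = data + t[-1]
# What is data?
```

Trace (tracking data):
t = 'user'  # -> t = 'user'
data = t[0:3]  # -> data = 'use'
t = t.upper()  # -> t = 'USER'
ans = data + t[-1]  # -> ans = 'useR'

Answer: 'use'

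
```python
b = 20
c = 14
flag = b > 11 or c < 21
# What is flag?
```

Answer: True

Derivation:
Trace (tracking flag):
b = 20  # -> b = 20
c = 14  # -> c = 14
flag = b > 11 or c < 21  # -> flag = True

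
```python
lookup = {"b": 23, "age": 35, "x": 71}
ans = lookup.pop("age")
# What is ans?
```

Answer: 35

Derivation:
Trace (tracking ans):
lookup = {'b': 23, 'age': 35, 'x': 71}  # -> lookup = {'b': 23, 'age': 35, 'x': 71}
ans = lookup.pop('age')  # -> ans = 35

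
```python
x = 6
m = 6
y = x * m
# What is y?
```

Trace (tracking y):
x = 6  # -> x = 6
m = 6  # -> m = 6
y = x * m  # -> y = 36

Answer: 36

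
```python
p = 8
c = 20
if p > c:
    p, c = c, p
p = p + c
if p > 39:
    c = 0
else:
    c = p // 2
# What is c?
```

Trace (tracking c):
p = 8  # -> p = 8
c = 20  # -> c = 20
if p > c:  # condition is False
p = p + c  # -> p = 28
if p > 39:  # condition is False
else:
    c = p // 2  # -> c = 14

Answer: 14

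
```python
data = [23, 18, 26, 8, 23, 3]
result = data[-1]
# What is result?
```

Trace (tracking result):
data = [23, 18, 26, 8, 23, 3]  # -> data = [23, 18, 26, 8, 23, 3]
result = data[-1]  # -> result = 3

Answer: 3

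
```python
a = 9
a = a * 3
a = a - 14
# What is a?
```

Trace (tracking a):
a = 9  # -> a = 9
a = a * 3  # -> a = 27
a = a - 14  # -> a = 13

Answer: 13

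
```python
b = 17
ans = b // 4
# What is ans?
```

Answer: 4

Derivation:
Trace (tracking ans):
b = 17  # -> b = 17
ans = b // 4  # -> ans = 4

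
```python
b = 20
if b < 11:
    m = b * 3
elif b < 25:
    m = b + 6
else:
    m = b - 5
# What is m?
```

Trace (tracking m):
b = 20  # -> b = 20
if b < 11:  # condition is False
elif b < 25:  # condition is True
    m = b + 6  # -> m = 26

Answer: 26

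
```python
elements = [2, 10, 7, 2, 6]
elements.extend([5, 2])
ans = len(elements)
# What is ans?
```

Trace (tracking ans):
elements = [2, 10, 7, 2, 6]  # -> elements = [2, 10, 7, 2, 6]
elements.extend([5, 2])  # -> elements = [2, 10, 7, 2, 6, 5, 2]
ans = len(elements)  # -> ans = 7

Answer: 7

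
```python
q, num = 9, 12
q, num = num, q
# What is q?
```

Answer: 12

Derivation:
Trace (tracking q):
q, num = (9, 12)  # -> q = 9, num = 12
q, num = (num, q)  # -> q = 12, num = 9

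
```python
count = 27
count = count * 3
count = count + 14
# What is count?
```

Trace (tracking count):
count = 27  # -> count = 27
count = count * 3  # -> count = 81
count = count + 14  # -> count = 95

Answer: 95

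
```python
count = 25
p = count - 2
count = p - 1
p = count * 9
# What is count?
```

Trace (tracking count):
count = 25  # -> count = 25
p = count - 2  # -> p = 23
count = p - 1  # -> count = 22
p = count * 9  # -> p = 198

Answer: 22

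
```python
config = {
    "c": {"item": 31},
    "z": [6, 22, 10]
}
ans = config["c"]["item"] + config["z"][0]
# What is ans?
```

Answer: 37

Derivation:
Trace (tracking ans):
config = {'c': {'item': 31}, 'z': [6, 22, 10]}  # -> config = {'c': {'item': 31}, 'z': [6, 22, 10]}
ans = config['c']['item'] + config['z'][0]  # -> ans = 37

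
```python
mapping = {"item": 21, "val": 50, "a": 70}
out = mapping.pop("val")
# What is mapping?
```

Answer: {'item': 21, 'a': 70}

Derivation:
Trace (tracking mapping):
mapping = {'item': 21, 'val': 50, 'a': 70}  # -> mapping = {'item': 21, 'val': 50, 'a': 70}
out = mapping.pop('val')  # -> out = 50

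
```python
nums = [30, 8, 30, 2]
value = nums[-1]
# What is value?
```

Answer: 2

Derivation:
Trace (tracking value):
nums = [30, 8, 30, 2]  # -> nums = [30, 8, 30, 2]
value = nums[-1]  # -> value = 2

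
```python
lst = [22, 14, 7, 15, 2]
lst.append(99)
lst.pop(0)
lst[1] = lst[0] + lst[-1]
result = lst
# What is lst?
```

Trace (tracking lst):
lst = [22, 14, 7, 15, 2]  # -> lst = [22, 14, 7, 15, 2]
lst.append(99)  # -> lst = [22, 14, 7, 15, 2, 99]
lst.pop(0)  # -> lst = [14, 7, 15, 2, 99]
lst[1] = lst[0] + lst[-1]  # -> lst = [14, 113, 15, 2, 99]
result = lst  # -> result = [14, 113, 15, 2, 99]

Answer: [14, 113, 15, 2, 99]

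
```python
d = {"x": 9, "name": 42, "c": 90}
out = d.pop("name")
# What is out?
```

Answer: 42

Derivation:
Trace (tracking out):
d = {'x': 9, 'name': 42, 'c': 90}  # -> d = {'x': 9, 'name': 42, 'c': 90}
out = d.pop('name')  # -> out = 42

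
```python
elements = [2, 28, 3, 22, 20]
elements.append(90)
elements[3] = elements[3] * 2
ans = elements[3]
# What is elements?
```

Answer: [2, 28, 3, 44, 20, 90]

Derivation:
Trace (tracking elements):
elements = [2, 28, 3, 22, 20]  # -> elements = [2, 28, 3, 22, 20]
elements.append(90)  # -> elements = [2, 28, 3, 22, 20, 90]
elements[3] = elements[3] * 2  # -> elements = [2, 28, 3, 44, 20, 90]
ans = elements[3]  # -> ans = 44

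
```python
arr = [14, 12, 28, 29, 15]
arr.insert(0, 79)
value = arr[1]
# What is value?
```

Answer: 14

Derivation:
Trace (tracking value):
arr = [14, 12, 28, 29, 15]  # -> arr = [14, 12, 28, 29, 15]
arr.insert(0, 79)  # -> arr = [79, 14, 12, 28, 29, 15]
value = arr[1]  # -> value = 14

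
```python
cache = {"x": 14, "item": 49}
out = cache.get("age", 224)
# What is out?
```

Trace (tracking out):
cache = {'x': 14, 'item': 49}  # -> cache = {'x': 14, 'item': 49}
out = cache.get('age', 224)  # -> out = 224

Answer: 224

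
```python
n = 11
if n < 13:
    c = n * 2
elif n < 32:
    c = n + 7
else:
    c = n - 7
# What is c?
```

Trace (tracking c):
n = 11  # -> n = 11
if n < 13:  # condition is True
    c = n * 2  # -> c = 22

Answer: 22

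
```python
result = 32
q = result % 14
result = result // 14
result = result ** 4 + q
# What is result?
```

Answer: 20

Derivation:
Trace (tracking result):
result = 32  # -> result = 32
q = result % 14  # -> q = 4
result = result // 14  # -> result = 2
result = result ** 4 + q  # -> result = 20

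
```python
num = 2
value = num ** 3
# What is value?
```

Trace (tracking value):
num = 2  # -> num = 2
value = num ** 3  # -> value = 8

Answer: 8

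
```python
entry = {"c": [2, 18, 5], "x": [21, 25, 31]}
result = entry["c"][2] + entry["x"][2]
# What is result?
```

Trace (tracking result):
entry = {'c': [2, 18, 5], 'x': [21, 25, 31]}  # -> entry = {'c': [2, 18, 5], 'x': [21, 25, 31]}
result = entry['c'][2] + entry['x'][2]  # -> result = 36

Answer: 36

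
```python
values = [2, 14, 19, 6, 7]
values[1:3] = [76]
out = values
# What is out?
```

Trace (tracking out):
values = [2, 14, 19, 6, 7]  # -> values = [2, 14, 19, 6, 7]
values[1:3] = [76]  # -> values = [2, 76, 6, 7]
out = values  # -> out = [2, 76, 6, 7]

Answer: [2, 76, 6, 7]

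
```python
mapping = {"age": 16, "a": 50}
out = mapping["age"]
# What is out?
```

Answer: 16

Derivation:
Trace (tracking out):
mapping = {'age': 16, 'a': 50}  # -> mapping = {'age': 16, 'a': 50}
out = mapping['age']  # -> out = 16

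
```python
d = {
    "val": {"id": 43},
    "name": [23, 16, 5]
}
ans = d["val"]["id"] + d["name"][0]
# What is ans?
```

Answer: 66

Derivation:
Trace (tracking ans):
d = {'val': {'id': 43}, 'name': [23, 16, 5]}  # -> d = {'val': {'id': 43}, 'name': [23, 16, 5]}
ans = d['val']['id'] + d['name'][0]  # -> ans = 66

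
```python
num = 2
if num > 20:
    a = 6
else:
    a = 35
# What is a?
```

Trace (tracking a):
num = 2  # -> num = 2
if num > 20:  # condition is False
else:
    a = 35  # -> a = 35

Answer: 35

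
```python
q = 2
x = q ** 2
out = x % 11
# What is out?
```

Trace (tracking out):
q = 2  # -> q = 2
x = q ** 2  # -> x = 4
out = x % 11  # -> out = 4

Answer: 4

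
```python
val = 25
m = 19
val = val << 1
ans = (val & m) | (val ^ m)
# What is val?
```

Trace (tracking val):
val = 25  # -> val = 25
m = 19  # -> m = 19
val = val << 1  # -> val = 50
ans = val & m | val ^ m  # -> ans = 51

Answer: 50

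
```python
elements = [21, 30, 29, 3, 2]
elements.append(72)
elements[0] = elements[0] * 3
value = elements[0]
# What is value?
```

Trace (tracking value):
elements = [21, 30, 29, 3, 2]  # -> elements = [21, 30, 29, 3, 2]
elements.append(72)  # -> elements = [21, 30, 29, 3, 2, 72]
elements[0] = elements[0] * 3  # -> elements = [63, 30, 29, 3, 2, 72]
value = elements[0]  # -> value = 63

Answer: 63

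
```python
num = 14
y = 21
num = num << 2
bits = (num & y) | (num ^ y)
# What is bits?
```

Answer: 61

Derivation:
Trace (tracking bits):
num = 14  # -> num = 14
y = 21  # -> y = 21
num = num << 2  # -> num = 56
bits = num & y | num ^ y  # -> bits = 61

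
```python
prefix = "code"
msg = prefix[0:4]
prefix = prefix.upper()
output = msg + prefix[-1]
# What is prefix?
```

Trace (tracking prefix):
prefix = 'code'  # -> prefix = 'code'
msg = prefix[0:4]  # -> msg = 'code'
prefix = prefix.upper()  # -> prefix = 'CODE'
output = msg + prefix[-1]  # -> output = 'codeE'

Answer: 'CODE'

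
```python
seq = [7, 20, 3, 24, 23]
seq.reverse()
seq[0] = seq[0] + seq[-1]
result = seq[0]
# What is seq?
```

Answer: [30, 24, 3, 20, 7]

Derivation:
Trace (tracking seq):
seq = [7, 20, 3, 24, 23]  # -> seq = [7, 20, 3, 24, 23]
seq.reverse()  # -> seq = [23, 24, 3, 20, 7]
seq[0] = seq[0] + seq[-1]  # -> seq = [30, 24, 3, 20, 7]
result = seq[0]  # -> result = 30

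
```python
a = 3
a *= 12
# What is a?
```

Answer: 36

Derivation:
Trace (tracking a):
a = 3  # -> a = 3
a *= 12  # -> a = 36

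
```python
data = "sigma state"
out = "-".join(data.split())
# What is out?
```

Trace (tracking out):
data = 'sigma state'  # -> data = 'sigma state'
out = '-'.join(data.split())  # -> out = 'sigma-state'

Answer: 'sigma-state'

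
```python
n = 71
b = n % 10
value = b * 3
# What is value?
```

Answer: 3

Derivation:
Trace (tracking value):
n = 71  # -> n = 71
b = n % 10  # -> b = 1
value = b * 3  # -> value = 3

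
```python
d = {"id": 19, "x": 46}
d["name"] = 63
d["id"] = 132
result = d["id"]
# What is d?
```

Trace (tracking d):
d = {'id': 19, 'x': 46}  # -> d = {'id': 19, 'x': 46}
d['name'] = 63  # -> d = {'id': 19, 'x': 46, 'name': 63}
d['id'] = 132  # -> d = {'id': 132, 'x': 46, 'name': 63}
result = d['id']  # -> result = 132

Answer: {'id': 132, 'x': 46, 'name': 63}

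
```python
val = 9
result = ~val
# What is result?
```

Trace (tracking result):
val = 9  # -> val = 9
result = ~val  # -> result = -10

Answer: -10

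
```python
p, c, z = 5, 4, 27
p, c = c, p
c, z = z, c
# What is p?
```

Trace (tracking p):
p, c, z = (5, 4, 27)  # -> p = 5, c = 4, z = 27
p, c = (c, p)  # -> p = 4, c = 5
c, z = (z, c)  # -> c = 27, z = 5

Answer: 4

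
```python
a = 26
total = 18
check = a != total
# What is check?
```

Trace (tracking check):
a = 26  # -> a = 26
total = 18  # -> total = 18
check = a != total  # -> check = True

Answer: True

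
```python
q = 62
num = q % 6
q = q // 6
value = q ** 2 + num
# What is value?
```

Answer: 102

Derivation:
Trace (tracking value):
q = 62  # -> q = 62
num = q % 6  # -> num = 2
q = q // 6  # -> q = 10
value = q ** 2 + num  # -> value = 102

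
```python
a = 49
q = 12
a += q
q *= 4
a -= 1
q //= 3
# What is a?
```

Answer: 60

Derivation:
Trace (tracking a):
a = 49  # -> a = 49
q = 12  # -> q = 12
a += q  # -> a = 61
q *= 4  # -> q = 48
a -= 1  # -> a = 60
q //= 3  # -> q = 16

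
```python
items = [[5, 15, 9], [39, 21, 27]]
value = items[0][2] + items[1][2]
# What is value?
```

Trace (tracking value):
items = [[5, 15, 9], [39, 21, 27]]  # -> items = [[5, 15, 9], [39, 21, 27]]
value = items[0][2] + items[1][2]  # -> value = 36

Answer: 36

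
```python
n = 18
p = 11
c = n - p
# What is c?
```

Answer: 7

Derivation:
Trace (tracking c):
n = 18  # -> n = 18
p = 11  # -> p = 11
c = n - p  # -> c = 7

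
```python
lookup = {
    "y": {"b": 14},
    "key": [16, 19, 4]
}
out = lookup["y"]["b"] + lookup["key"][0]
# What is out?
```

Answer: 30

Derivation:
Trace (tracking out):
lookup = {'y': {'b': 14}, 'key': [16, 19, 4]}  # -> lookup = {'y': {'b': 14}, 'key': [16, 19, 4]}
out = lookup['y']['b'] + lookup['key'][0]  # -> out = 30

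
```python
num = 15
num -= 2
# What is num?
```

Answer: 13

Derivation:
Trace (tracking num):
num = 15  # -> num = 15
num -= 2  # -> num = 13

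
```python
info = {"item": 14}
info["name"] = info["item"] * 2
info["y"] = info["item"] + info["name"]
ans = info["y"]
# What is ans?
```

Answer: 42

Derivation:
Trace (tracking ans):
info = {'item': 14}  # -> info = {'item': 14}
info['name'] = info['item'] * 2  # -> info = {'item': 14, 'name': 28}
info['y'] = info['item'] + info['name']  # -> info = {'item': 14, 'name': 28, 'y': 42}
ans = info['y']  # -> ans = 42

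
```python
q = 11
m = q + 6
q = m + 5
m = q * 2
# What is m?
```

Trace (tracking m):
q = 11  # -> q = 11
m = q + 6  # -> m = 17
q = m + 5  # -> q = 22
m = q * 2  # -> m = 44

Answer: 44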